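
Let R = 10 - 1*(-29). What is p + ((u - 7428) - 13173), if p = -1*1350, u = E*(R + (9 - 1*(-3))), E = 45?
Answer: -19656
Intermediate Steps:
R = 39 (R = 10 + 29 = 39)
u = 2295 (u = 45*(39 + (9 - 1*(-3))) = 45*(39 + (9 + 3)) = 45*(39 + 12) = 45*51 = 2295)
p = -1350
p + ((u - 7428) - 13173) = -1350 + ((2295 - 7428) - 13173) = -1350 + (-5133 - 13173) = -1350 - 18306 = -19656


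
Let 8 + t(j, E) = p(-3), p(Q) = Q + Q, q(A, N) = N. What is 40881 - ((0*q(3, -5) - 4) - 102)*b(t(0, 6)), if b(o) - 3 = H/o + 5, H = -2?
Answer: 292209/7 ≈ 41744.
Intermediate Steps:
p(Q) = 2*Q
t(j, E) = -14 (t(j, E) = -8 + 2*(-3) = -8 - 6 = -14)
b(o) = 8 - 2/o (b(o) = 3 + (-2/o + 5) = 3 + (5 - 2/o) = 8 - 2/o)
40881 - ((0*q(3, -5) - 4) - 102)*b(t(0, 6)) = 40881 - ((0*(-5) - 4) - 102)*(8 - 2/(-14)) = 40881 - ((0 - 4) - 102)*(8 - 2*(-1/14)) = 40881 - (-4 - 102)*(8 + ⅐) = 40881 - (-106)*57/7 = 40881 - 1*(-6042/7) = 40881 + 6042/7 = 292209/7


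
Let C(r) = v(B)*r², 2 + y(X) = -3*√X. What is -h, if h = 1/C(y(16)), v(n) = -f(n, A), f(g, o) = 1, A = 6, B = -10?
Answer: 1/196 ≈ 0.0051020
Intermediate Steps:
v(n) = -1 (v(n) = -1*1 = -1)
y(X) = -2 - 3*√X
C(r) = -r²
h = -1/196 (h = 1/(-(-2 - 3*√16)²) = 1/(-(-2 - 3*4)²) = 1/(-(-2 - 12)²) = 1/(-1*(-14)²) = 1/(-1*196) = 1/(-196) = -1/196 ≈ -0.0051020)
-h = -1*(-1/196) = 1/196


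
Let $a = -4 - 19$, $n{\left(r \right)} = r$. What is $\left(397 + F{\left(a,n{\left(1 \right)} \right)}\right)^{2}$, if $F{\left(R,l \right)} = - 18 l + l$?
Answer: $144400$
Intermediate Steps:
$a = -23$
$F{\left(R,l \right)} = - 17 l$
$\left(397 + F{\left(a,n{\left(1 \right)} \right)}\right)^{2} = \left(397 - 17\right)^{2} = 380^{2} = 144400$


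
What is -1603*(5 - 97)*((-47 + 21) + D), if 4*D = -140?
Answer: -8996036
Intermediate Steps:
D = -35 (D = (¼)*(-140) = -35)
-1603*(5 - 97)*((-47 + 21) + D) = -1603*(5 - 97)*((-47 + 21) - 35) = -(-147476)*(-26 - 35) = -(-147476)*(-61) = -1603*5612 = -8996036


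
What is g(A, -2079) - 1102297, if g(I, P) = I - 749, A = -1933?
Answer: -1104979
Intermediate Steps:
g(I, P) = -749 + I
g(A, -2079) - 1102297 = (-749 - 1933) - 1102297 = -2682 - 1102297 = -1104979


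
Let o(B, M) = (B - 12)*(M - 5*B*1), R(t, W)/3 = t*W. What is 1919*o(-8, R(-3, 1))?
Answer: -1189780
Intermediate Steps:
R(t, W) = 3*W*t (R(t, W) = 3*(t*W) = 3*(W*t) = 3*W*t)
o(B, M) = (-12 + B)*(M - 5*B)
1919*o(-8, R(-3, 1)) = 1919*(-36*(-3) - 5*(-8)**2 + 60*(-8) - 24*(-3)) = 1919*(-12*(-9) - 5*64 - 480 - 8*(-9)) = 1919*(108 - 320 - 480 + 72) = 1919*(-620) = -1189780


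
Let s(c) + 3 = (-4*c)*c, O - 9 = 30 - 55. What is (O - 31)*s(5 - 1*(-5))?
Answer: 18941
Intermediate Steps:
O = -16 (O = 9 + (30 - 55) = 9 - 25 = -16)
s(c) = -3 - 4*c**2 (s(c) = -3 + (-4*c)*c = -3 - 4*c**2)
(O - 31)*s(5 - 1*(-5)) = (-16 - 31)*(-3 - 4*(5 - 1*(-5))**2) = -47*(-3 - 4*(5 + 5)**2) = -47*(-3 - 4*10**2) = -47*(-3 - 4*100) = -47*(-3 - 400) = -47*(-403) = 18941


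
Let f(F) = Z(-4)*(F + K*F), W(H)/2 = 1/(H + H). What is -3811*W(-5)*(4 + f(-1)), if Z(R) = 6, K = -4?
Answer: 83842/5 ≈ 16768.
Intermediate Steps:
W(H) = 1/H (W(H) = 2/(H + H) = 2/((2*H)) = 2*(1/(2*H)) = 1/H)
f(F) = -18*F (f(F) = 6*(F - 4*F) = 6*(-3*F) = -18*F)
-3811*W(-5)*(4 + f(-1)) = -3811*(4 - 18*(-1))/(-5) = -(-3811)*(4 + 18)/5 = -(-3811)*22/5 = -3811*(-22/5) = 83842/5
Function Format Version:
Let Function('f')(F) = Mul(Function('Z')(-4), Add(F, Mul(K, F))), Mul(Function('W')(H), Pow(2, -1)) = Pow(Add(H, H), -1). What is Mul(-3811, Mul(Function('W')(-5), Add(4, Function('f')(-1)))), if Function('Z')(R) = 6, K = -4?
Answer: Rational(83842, 5) ≈ 16768.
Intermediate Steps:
Function('W')(H) = Pow(H, -1) (Function('W')(H) = Mul(2, Pow(Add(H, H), -1)) = Mul(2, Pow(Mul(2, H), -1)) = Mul(2, Mul(Rational(1, 2), Pow(H, -1))) = Pow(H, -1))
Function('f')(F) = Mul(-18, F) (Function('f')(F) = Mul(6, Add(F, Mul(-4, F))) = Mul(6, Mul(-3, F)) = Mul(-18, F))
Mul(-3811, Mul(Function('W')(-5), Add(4, Function('f')(-1)))) = Mul(-3811, Mul(Pow(-5, -1), Add(4, Mul(-18, -1)))) = Mul(-3811, Mul(Rational(-1, 5), Add(4, 18))) = Mul(-3811, Mul(Rational(-1, 5), 22)) = Mul(-3811, Rational(-22, 5)) = Rational(83842, 5)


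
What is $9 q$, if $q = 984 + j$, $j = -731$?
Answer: $2277$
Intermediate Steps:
$q = 253$ ($q = 984 - 731 = 253$)
$9 q = 9 \cdot 253 = 2277$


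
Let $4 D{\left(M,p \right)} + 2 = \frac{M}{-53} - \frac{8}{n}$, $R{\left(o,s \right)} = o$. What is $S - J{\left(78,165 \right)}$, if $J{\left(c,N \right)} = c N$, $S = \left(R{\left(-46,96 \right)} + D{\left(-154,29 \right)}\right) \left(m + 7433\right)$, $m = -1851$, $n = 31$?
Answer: $- \frac{441536994}{1643} \approx -2.6874 \cdot 10^{5}$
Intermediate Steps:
$D{\left(M,p \right)} = - \frac{35}{62} - \frac{M}{212}$ ($D{\left(M,p \right)} = - \frac{1}{2} + \frac{\frac{M}{-53} - \frac{8}{31}}{4} = - \frac{1}{2} + \frac{M \left(- \frac{1}{53}\right) - \frac{8}{31}}{4} = - \frac{1}{2} + \frac{- \frac{M}{53} - \frac{8}{31}}{4} = - \frac{1}{2} + \frac{- \frac{8}{31} - \frac{M}{53}}{4} = - \frac{1}{2} - \left(\frac{2}{31} + \frac{M}{212}\right) = - \frac{35}{62} - \frac{M}{212}$)
$S = - \frac{420391584}{1643}$ ($S = \left(-46 - - \frac{266}{1643}\right) \left(-1851 + 7433\right) = \left(-46 + \left(- \frac{35}{62} + \frac{77}{106}\right)\right) 5582 = \left(-46 + \frac{266}{1643}\right) 5582 = \left(- \frac{75312}{1643}\right) 5582 = - \frac{420391584}{1643} \approx -2.5587 \cdot 10^{5}$)
$J{\left(c,N \right)} = N c$
$S - J{\left(78,165 \right)} = - \frac{420391584}{1643} - 165 \cdot 78 = - \frac{420391584}{1643} - 12870 = - \frac{441536994}{1643}$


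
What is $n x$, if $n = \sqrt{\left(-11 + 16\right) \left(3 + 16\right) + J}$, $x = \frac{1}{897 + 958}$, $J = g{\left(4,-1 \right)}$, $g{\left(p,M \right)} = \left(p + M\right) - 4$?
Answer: $\frac{\sqrt{94}}{1855} \approx 0.0052266$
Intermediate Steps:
$g{\left(p,M \right)} = -4 + M + p$ ($g{\left(p,M \right)} = \left(M + p\right) - 4 = -4 + M + p$)
$J = -1$ ($J = -4 - 1 + 4 = -1$)
$x = \frac{1}{1855} \approx 0.00053908$
$n = \sqrt{94}$ ($n = \sqrt{\left(-11 + 16\right) \left(3 + 16\right) - 1} = \sqrt{5 \cdot 19 - 1} = \sqrt{95 - 1} = \sqrt{94} \approx 9.6954$)
$n x = \sqrt{94} \cdot \frac{1}{1855} = \frac{\sqrt{94}}{1855}$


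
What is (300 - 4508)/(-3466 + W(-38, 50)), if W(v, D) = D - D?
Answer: 2104/1733 ≈ 1.2141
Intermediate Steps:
W(v, D) = 0
(300 - 4508)/(-3466 + W(-38, 50)) = (300 - 4508)/(-3466 + 0) = -4208/(-3466) = -4208*(-1/3466) = 2104/1733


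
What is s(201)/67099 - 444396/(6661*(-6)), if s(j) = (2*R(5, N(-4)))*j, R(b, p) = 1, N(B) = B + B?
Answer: 4972432256/446946439 ≈ 11.125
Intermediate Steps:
N(B) = 2*B
s(j) = 2*j (s(j) = (2*1)*j = 2*j)
s(201)/67099 - 444396/(6661*(-6)) = (2*201)/67099 - 444396/(6661*(-6)) = 402*(1/67099) - 444396/(-39966) = 402/67099 - 444396*(-1/39966) = 402/67099 + 74066/6661 = 4972432256/446946439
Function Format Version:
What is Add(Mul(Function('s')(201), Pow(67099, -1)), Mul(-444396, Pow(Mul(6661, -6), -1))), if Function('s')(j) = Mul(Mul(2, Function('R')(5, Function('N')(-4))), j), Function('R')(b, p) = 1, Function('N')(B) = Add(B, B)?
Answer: Rational(4972432256, 446946439) ≈ 11.125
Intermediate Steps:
Function('N')(B) = Mul(2, B)
Function('s')(j) = Mul(2, j) (Function('s')(j) = Mul(Mul(2, 1), j) = Mul(2, j))
Add(Mul(Function('s')(201), Pow(67099, -1)), Mul(-444396, Pow(Mul(6661, -6), -1))) = Add(Mul(Mul(2, 201), Pow(67099, -1)), Mul(-444396, Pow(Mul(6661, -6), -1))) = Add(Mul(402, Rational(1, 67099)), Mul(-444396, Pow(-39966, -1))) = Add(Rational(402, 67099), Mul(-444396, Rational(-1, 39966))) = Add(Rational(402, 67099), Rational(74066, 6661)) = Rational(4972432256, 446946439)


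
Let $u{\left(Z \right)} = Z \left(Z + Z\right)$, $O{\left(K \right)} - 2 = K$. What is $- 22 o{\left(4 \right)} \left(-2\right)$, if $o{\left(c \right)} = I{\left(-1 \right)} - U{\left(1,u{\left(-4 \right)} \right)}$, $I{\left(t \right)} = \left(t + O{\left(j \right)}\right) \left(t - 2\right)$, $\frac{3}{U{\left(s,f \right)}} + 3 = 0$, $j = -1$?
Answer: $44$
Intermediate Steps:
$O{\left(K \right)} = 2 + K$
$u{\left(Z \right)} = 2 Z^{2}$ ($u{\left(Z \right)} = Z 2 Z = 2 Z^{2}$)
$U{\left(s,f \right)} = -1$ ($U{\left(s,f \right)} = \frac{3}{-3 + 0} = \frac{3}{-3} = 3 \left(- \frac{1}{3}\right) = -1$)
$I{\left(t \right)} = \left(1 + t\right) \left(-2 + t\right)$ ($I{\left(t \right)} = \left(t + \left(2 - 1\right)\right) \left(t - 2\right) = \left(t + 1\right) \left(-2 + t\right) = \left(1 + t\right) \left(-2 + t\right)$)
$o{\left(c \right)} = 1$ ($o{\left(c \right)} = \left(-2 + \left(-1\right)^{2} - -1\right) - -1 = \left(-2 + 1 + 1\right) + 1 = 0 + 1 = 1$)
$- 22 o{\left(4 \right)} \left(-2\right) = \left(-22\right) 1 \left(-2\right) = \left(-22\right) \left(-2\right) = 44$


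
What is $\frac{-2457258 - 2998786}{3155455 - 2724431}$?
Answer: $- \frac{124001}{9796} \approx -12.658$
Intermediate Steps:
$\frac{-2457258 - 2998786}{3155455 - 2724431} = \frac{-2457258 - 2998786}{431024} = \left(-2457258 - 2998786\right) \frac{1}{431024} = \left(-5456044\right) \frac{1}{431024} = - \frac{124001}{9796}$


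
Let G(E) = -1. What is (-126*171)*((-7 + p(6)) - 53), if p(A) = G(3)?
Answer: 1314306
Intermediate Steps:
p(A) = -1
(-126*171)*((-7 + p(6)) - 53) = (-126*171)*((-7 - 1) - 53) = -21546*(-8 - 53) = -21546*(-61) = 1314306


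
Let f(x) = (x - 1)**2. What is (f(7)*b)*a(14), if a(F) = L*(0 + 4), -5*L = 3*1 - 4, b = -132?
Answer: -19008/5 ≈ -3801.6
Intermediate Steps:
L = 1/5 (L = -(3*1 - 4)/5 = -(3 - 4)/5 = -1/5*(-1) = 1/5 ≈ 0.20000)
f(x) = (-1 + x)**2
a(F) = 4/5 (a(F) = (0 + 4)/5 = (1/5)*4 = 4/5)
(f(7)*b)*a(14) = ((-1 + 7)**2*(-132))*(4/5) = (6**2*(-132))*(4/5) = (36*(-132))*(4/5) = -4752*4/5 = -19008/5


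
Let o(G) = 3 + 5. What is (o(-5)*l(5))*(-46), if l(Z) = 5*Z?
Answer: -9200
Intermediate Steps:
o(G) = 8
(o(-5)*l(5))*(-46) = (8*(5*5))*(-46) = (8*25)*(-46) = 200*(-46) = -9200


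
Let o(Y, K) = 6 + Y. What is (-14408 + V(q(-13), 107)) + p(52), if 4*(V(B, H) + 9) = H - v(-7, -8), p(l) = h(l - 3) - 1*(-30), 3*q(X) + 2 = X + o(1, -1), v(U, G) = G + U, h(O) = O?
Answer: -28615/2 ≈ -14308.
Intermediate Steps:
q(X) = 5/3 + X/3 (q(X) = -⅔ + (X + (6 + 1))/3 = -⅔ + (X + 7)/3 = -⅔ + (7 + X)/3 = -⅔ + (7/3 + X/3) = 5/3 + X/3)
p(l) = 27 + l (p(l) = (l - 3) - 1*(-30) = (-3 + l) + 30 = 27 + l)
V(B, H) = -21/4 + H/4 (V(B, H) = -9 + (H - (-8 - 7))/4 = -9 + (H - 1*(-15))/4 = -9 + (H + 15)/4 = -9 + (15 + H)/4 = -9 + (15/4 + H/4) = -21/4 + H/4)
(-14408 + V(q(-13), 107)) + p(52) = (-14408 + (-21/4 + (¼)*107)) + (27 + 52) = (-14408 + (-21/4 + 107/4)) + 79 = (-14408 + 43/2) + 79 = -28773/2 + 79 = -28615/2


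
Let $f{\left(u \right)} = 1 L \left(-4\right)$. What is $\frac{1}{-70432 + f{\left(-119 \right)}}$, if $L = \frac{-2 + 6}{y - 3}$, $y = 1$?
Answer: $- \frac{1}{70424} \approx -1.42 \cdot 10^{-5}$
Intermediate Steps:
$L = -2$ ($L = \frac{-2 + 6}{1 - 3} = \frac{4}{-2} = 4 \left(- \frac{1}{2}\right) = -2$)
$f{\left(u \right)} = 8$ ($f{\left(u \right)} = 1 \left(-2\right) \left(-4\right) = \left(-2\right) \left(-4\right) = 8$)
$\frac{1}{-70432 + f{\left(-119 \right)}} = \frac{1}{-70432 + 8} = \frac{1}{-70424} = - \frac{1}{70424}$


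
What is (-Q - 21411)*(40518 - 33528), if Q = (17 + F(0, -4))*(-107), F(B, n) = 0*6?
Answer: -136948080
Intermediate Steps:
F(B, n) = 0
Q = -1819 (Q = (17 + 0)*(-107) = 17*(-107) = -1819)
(-Q - 21411)*(40518 - 33528) = (-1*(-1819) - 21411)*(40518 - 33528) = (1819 - 21411)*6990 = -19592*6990 = -136948080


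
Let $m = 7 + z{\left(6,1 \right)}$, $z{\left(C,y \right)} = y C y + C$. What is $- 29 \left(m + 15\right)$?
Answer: $-986$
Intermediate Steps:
$z{\left(C,y \right)} = C + C y^{2}$ ($z{\left(C,y \right)} = C y y + C = C y^{2} + C = C + C y^{2}$)
$m = 19$ ($m = 7 + 6 \left(1 + 1^{2}\right) = 7 + 6 \left(1 + 1\right) = 7 + 6 \cdot 2 = 7 + 12 = 19$)
$- 29 \left(m + 15\right) = - 29 \left(19 + 15\right) = \left(-29\right) 34 = -986$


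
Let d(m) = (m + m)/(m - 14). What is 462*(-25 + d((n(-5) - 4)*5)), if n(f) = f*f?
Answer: -136290/13 ≈ -10484.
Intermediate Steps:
n(f) = f²
d(m) = 2*m/(-14 + m) (d(m) = (2*m)/(-14 + m) = 2*m/(-14 + m))
462*(-25 + d((n(-5) - 4)*5)) = 462*(-25 + 2*(((-5)² - 4)*5)/(-14 + ((-5)² - 4)*5)) = 462*(-25 + 2*((25 - 4)*5)/(-14 + (25 - 4)*5)) = 462*(-25 + 2*(21*5)/(-14 + 21*5)) = 462*(-25 + 2*105/(-14 + 105)) = 462*(-25 + 2*105/91) = 462*(-25 + 2*105*(1/91)) = 462*(-25 + 30/13) = 462*(-295/13) = -136290/13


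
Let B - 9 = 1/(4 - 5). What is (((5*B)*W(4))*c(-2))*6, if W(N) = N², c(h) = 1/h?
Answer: -1920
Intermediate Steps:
c(h) = 1/h
B = 8 (B = 9 + 1/(4 - 5) = 9 + 1/(-1) = 9 - 1 = 8)
(((5*B)*W(4))*c(-2))*6 = (((5*8)*4²)/(-2))*6 = ((40*16)*(-½))*6 = (640*(-½))*6 = -320*6 = -1920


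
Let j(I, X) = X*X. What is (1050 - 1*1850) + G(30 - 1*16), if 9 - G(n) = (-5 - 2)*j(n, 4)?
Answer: -679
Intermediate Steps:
j(I, X) = X²
G(n) = 121 (G(n) = 9 - (-5 - 2)*4² = 9 - (-7)*16 = 9 - 1*(-112) = 9 + 112 = 121)
(1050 - 1*1850) + G(30 - 1*16) = (1050 - 1*1850) + 121 = (1050 - 1850) + 121 = -800 + 121 = -679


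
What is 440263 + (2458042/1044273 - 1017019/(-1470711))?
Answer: 225390355178827046/511941262701 ≈ 4.4027e+5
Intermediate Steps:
440263 + (2458042/1044273 - 1017019/(-1470711)) = 440263 + (2458042*(1/1044273) - 1017019*(-1/1470711)) = 440263 + (2458042/1044273 + 1017019/1470711) = 440263 + 1559038296683/511941262701 = 225390355178827046/511941262701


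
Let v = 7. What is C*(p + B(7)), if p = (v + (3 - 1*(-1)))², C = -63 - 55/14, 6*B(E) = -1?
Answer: -679325/84 ≈ -8087.2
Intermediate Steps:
B(E) = -⅙ (B(E) = (⅙)*(-1) = -⅙)
C = -937/14 (C = -63 - 55*1/14 = -63 - 55/14 = -937/14 ≈ -66.929)
p = 121 (p = (7 + (3 - 1*(-1)))² = (7 + (3 + 1))² = (7 + 4)² = 11² = 121)
C*(p + B(7)) = -937*(121 - ⅙)/14 = -937/14*725/6 = -679325/84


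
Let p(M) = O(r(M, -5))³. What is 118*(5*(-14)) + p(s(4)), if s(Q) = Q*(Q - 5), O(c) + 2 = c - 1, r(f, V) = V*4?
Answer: -20427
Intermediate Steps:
r(f, V) = 4*V
O(c) = -3 + c (O(c) = -2 + (c - 1) = -2 + (-1 + c) = -3 + c)
s(Q) = Q*(-5 + Q)
p(M) = -12167 (p(M) = (-3 + 4*(-5))³ = (-3 - 20)³ = (-23)³ = -12167)
118*(5*(-14)) + p(s(4)) = 118*(5*(-14)) - 12167 = 118*(-70) - 12167 = -8260 - 12167 = -20427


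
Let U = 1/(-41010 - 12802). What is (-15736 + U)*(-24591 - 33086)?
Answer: 48840054954541/53812 ≈ 9.0760e+8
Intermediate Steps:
U = -1/53812 (U = 1/(-53812) = -1/53812 ≈ -1.8583e-5)
(-15736 + U)*(-24591 - 33086) = (-15736 - 1/53812)*(-24591 - 33086) = -846785633/53812*(-57677) = 48840054954541/53812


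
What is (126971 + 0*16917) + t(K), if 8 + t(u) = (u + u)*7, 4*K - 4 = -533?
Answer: 250223/2 ≈ 1.2511e+5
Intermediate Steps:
K = -529/4 (K = 1 + (¼)*(-533) = 1 - 533/4 = -529/4 ≈ -132.25)
t(u) = -8 + 14*u (t(u) = -8 + (u + u)*7 = -8 + (2*u)*7 = -8 + 14*u)
(126971 + 0*16917) + t(K) = (126971 + 0*16917) + (-8 + 14*(-529/4)) = (126971 + 0) + (-8 - 3703/2) = 126971 - 3719/2 = 250223/2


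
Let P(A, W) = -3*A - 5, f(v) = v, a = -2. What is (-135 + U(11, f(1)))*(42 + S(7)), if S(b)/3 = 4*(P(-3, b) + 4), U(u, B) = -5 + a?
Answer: -19596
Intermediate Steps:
U(u, B) = -7 (U(u, B) = -5 - 2 = -7)
P(A, W) = -5 - 3*A
S(b) = 96 (S(b) = 3*(4*((-5 - 3*(-3)) + 4)) = 3*(4*((-5 + 9) + 4)) = 3*(4*(4 + 4)) = 3*(4*8) = 3*32 = 96)
(-135 + U(11, f(1)))*(42 + S(7)) = (-135 - 7)*(42 + 96) = -142*138 = -19596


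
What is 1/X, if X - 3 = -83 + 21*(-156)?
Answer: -1/3356 ≈ -0.00029797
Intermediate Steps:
X = -3356 (X = 3 + (-83 + 21*(-156)) = 3 + (-83 - 3276) = 3 - 3359 = -3356)
1/X = 1/(-3356) = -1/3356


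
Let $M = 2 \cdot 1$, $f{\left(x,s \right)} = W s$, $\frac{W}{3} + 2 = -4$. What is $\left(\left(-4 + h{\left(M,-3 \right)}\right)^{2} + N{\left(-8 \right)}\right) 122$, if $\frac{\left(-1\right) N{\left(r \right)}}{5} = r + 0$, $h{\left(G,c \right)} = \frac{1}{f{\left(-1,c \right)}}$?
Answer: $\frac{9934765}{1458} \approx 6814.0$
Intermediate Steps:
$W = -18$ ($W = -6 + 3 \left(-4\right) = -6 - 12 = -18$)
$f{\left(x,s \right)} = - 18 s$
$M = 2$
$h{\left(G,c \right)} = - \frac{1}{18 c}$ ($h{\left(G,c \right)} = \frac{1}{\left(-18\right) c} = - \frac{1}{18 c}$)
$N{\left(r \right)} = - 5 r$ ($N{\left(r \right)} = - 5 \left(r + 0\right) = - 5 r$)
$\left(\left(-4 + h{\left(M,-3 \right)}\right)^{2} + N{\left(-8 \right)}\right) 122 = \left(\left(-4 - \frac{1}{18 \left(-3\right)}\right)^{2} - -40\right) 122 = \left(\left(-4 - - \frac{1}{54}\right)^{2} + 40\right) 122 = \left(\left(-4 + \frac{1}{54}\right)^{2} + 40\right) 122 = \left(\left(- \frac{215}{54}\right)^{2} + 40\right) 122 = \left(\frac{46225}{2916} + 40\right) 122 = \frac{162865}{2916} \cdot 122 = \frac{9934765}{1458}$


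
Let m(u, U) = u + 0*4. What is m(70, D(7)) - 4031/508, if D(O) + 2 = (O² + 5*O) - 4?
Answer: 31529/508 ≈ 62.065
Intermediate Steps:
D(O) = -6 + O² + 5*O (D(O) = -2 + ((O² + 5*O) - 4) = -2 + (-4 + O² + 5*O) = -6 + O² + 5*O)
m(u, U) = u (m(u, U) = u + 0 = u)
m(70, D(7)) - 4031/508 = 70 - 4031/508 = 31529/508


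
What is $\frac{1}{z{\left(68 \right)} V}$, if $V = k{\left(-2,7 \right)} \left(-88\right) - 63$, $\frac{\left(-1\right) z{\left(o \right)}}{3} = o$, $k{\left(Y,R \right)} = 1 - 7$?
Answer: $- \frac{1}{94860} \approx -1.0542 \cdot 10^{-5}$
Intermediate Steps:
$k{\left(Y,R \right)} = -6$ ($k{\left(Y,R \right)} = 1 - 7 = -6$)
$z{\left(o \right)} = - 3 o$
$V = 465$ ($V = \left(-6\right) \left(-88\right) - 63 = 528 - 63 = 465$)
$\frac{1}{z{\left(68 \right)} V} = \frac{1}{\left(-3\right) 68 \cdot 465} = \frac{1}{-204} \cdot \frac{1}{465} = \left(- \frac{1}{204}\right) \frac{1}{465} = - \frac{1}{94860}$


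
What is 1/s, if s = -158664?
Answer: -1/158664 ≈ -6.3026e-6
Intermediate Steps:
1/s = 1/(-158664) = -1/158664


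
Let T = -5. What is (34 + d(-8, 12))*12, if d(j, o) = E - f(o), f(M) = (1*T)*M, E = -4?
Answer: 1080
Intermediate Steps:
f(M) = -5*M (f(M) = (1*(-5))*M = -5*M)
d(j, o) = -4 + 5*o (d(j, o) = -4 - (-5)*o = -4 + 5*o)
(34 + d(-8, 12))*12 = (34 + (-4 + 5*12))*12 = (34 + (-4 + 60))*12 = (34 + 56)*12 = 90*12 = 1080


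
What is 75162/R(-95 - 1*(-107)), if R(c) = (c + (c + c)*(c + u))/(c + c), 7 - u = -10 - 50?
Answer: 50108/53 ≈ 945.43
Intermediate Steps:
u = 67 (u = 7 - (-10 - 50) = 7 - 1*(-60) = 7 + 60 = 67)
R(c) = (c + 2*c*(67 + c))/(2*c) (R(c) = (c + (c + c)*(c + 67))/(c + c) = (c + (2*c)*(67 + c))/((2*c)) = (c + 2*c*(67 + c))*(1/(2*c)) = (c + 2*c*(67 + c))/(2*c))
75162/R(-95 - 1*(-107)) = 75162/(135/2 + (-95 - 1*(-107))) = 75162/(135/2 + (-95 + 107)) = 75162/(135/2 + 12) = 75162/(159/2) = 75162*(2/159) = 50108/53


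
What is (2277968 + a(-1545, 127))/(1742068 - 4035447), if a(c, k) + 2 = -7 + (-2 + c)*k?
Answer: -2081490/2293379 ≈ -0.90761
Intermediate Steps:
a(c, k) = -9 + k*(-2 + c) (a(c, k) = -2 + (-7 + (-2 + c)*k) = -2 + (-7 + k*(-2 + c)) = -9 + k*(-2 + c))
(2277968 + a(-1545, 127))/(1742068 - 4035447) = (2277968 + (-9 - 2*127 - 1545*127))/(1742068 - 4035447) = (2277968 + (-9 - 254 - 196215))/(-2293379) = (2277968 - 196478)*(-1/2293379) = 2081490*(-1/2293379) = -2081490/2293379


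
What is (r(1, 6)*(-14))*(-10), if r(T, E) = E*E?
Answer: 5040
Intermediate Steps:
r(T, E) = E²
(r(1, 6)*(-14))*(-10) = (6²*(-14))*(-10) = (36*(-14))*(-10) = -504*(-10) = 5040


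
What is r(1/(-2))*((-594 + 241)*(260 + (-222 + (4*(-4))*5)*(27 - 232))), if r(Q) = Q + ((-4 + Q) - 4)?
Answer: 197514090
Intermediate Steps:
r(Q) = -8 + 2*Q (r(Q) = Q + (-8 + Q) = -8 + 2*Q)
r(1/(-2))*((-594 + 241)*(260 + (-222 + (4*(-4))*5)*(27 - 232))) = (-8 + 2/(-2))*((-594 + 241)*(260 + (-222 + (4*(-4))*5)*(27 - 232))) = (-8 + 2*(-1/2))*(-353*(260 + (-222 - 16*5)*(-205))) = (-8 - 1)*(-353*(260 + (-222 - 80)*(-205))) = -(-3177)*(260 - 302*(-205)) = -(-3177)*(260 + 61910) = -(-3177)*62170 = -9*(-21946010) = 197514090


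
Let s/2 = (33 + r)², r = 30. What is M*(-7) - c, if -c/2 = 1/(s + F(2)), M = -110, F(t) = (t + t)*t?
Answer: 3059211/3973 ≈ 770.00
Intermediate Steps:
F(t) = 2*t² (F(t) = (2*t)*t = 2*t²)
s = 7938 (s = 2*(33 + 30)² = 2*63² = 2*3969 = 7938)
c = -1/3973 (c = -2/(7938 + 2*2²) = -2/(7938 + 2*4) = -2/(7938 + 8) = -2/7946 = -2*1/7946 = -1/3973 ≈ -0.00025170)
M*(-7) - c = -110*(-7) - 1*(-1/3973) = 770 + 1/3973 = 3059211/3973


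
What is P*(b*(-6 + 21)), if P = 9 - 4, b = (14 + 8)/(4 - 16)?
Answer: -275/2 ≈ -137.50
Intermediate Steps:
b = -11/6 (b = 22/(-12) = 22*(-1/12) = -11/6 ≈ -1.8333)
P = 5
P*(b*(-6 + 21)) = 5*(-11*(-6 + 21)/6) = 5*(-11/6*15) = 5*(-55/2) = -275/2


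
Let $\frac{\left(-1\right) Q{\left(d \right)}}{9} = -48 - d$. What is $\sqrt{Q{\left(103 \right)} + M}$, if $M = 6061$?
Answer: $2 \sqrt{1855} \approx 86.139$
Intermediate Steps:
$Q{\left(d \right)} = 432 + 9 d$ ($Q{\left(d \right)} = - 9 \left(-48 - d\right) = 432 + 9 d$)
$\sqrt{Q{\left(103 \right)} + M} = \sqrt{\left(432 + 9 \cdot 103\right) + 6061} = \sqrt{\left(432 + 927\right) + 6061} = \sqrt{1359 + 6061} = \sqrt{7420} = 2 \sqrt{1855}$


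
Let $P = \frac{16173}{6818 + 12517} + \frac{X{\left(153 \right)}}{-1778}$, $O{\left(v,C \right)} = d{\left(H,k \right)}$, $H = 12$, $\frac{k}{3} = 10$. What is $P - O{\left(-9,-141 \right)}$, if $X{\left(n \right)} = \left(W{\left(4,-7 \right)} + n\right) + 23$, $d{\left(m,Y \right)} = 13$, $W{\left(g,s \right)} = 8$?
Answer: $- \frac{70285206}{5729605} \approx -12.267$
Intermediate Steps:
$k = 30$ ($k = 3 \cdot 10 = 30$)
$O{\left(v,C \right)} = 13$
$X{\left(n \right)} = 31 + n$ ($X{\left(n \right)} = \left(8 + n\right) + 23 = 31 + n$)
$P = \frac{4199659}{5729605}$ ($P = \frac{16173}{6818 + 12517} + \frac{31 + 153}{-1778} = \frac{16173}{19335} + 184 \left(- \frac{1}{1778}\right) = 16173 \cdot \frac{1}{19335} - \frac{92}{889} = \frac{5391}{6445} - \frac{92}{889} = \frac{4199659}{5729605} \approx 0.73298$)
$P - O{\left(-9,-141 \right)} = \frac{4199659}{5729605} - 13 = - \frac{70285206}{5729605}$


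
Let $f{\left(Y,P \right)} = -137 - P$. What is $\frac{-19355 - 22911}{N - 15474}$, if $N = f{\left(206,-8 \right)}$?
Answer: $\frac{6038}{2229} \approx 2.7088$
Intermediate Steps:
$N = -129$ ($N = -137 - -8 = -137 + 8 = -129$)
$\frac{-19355 - 22911}{N - 15474} = \frac{-19355 - 22911}{-129 - 15474} = - \frac{42266}{-15603} = \left(-42266\right) \left(- \frac{1}{15603}\right) = \frac{6038}{2229}$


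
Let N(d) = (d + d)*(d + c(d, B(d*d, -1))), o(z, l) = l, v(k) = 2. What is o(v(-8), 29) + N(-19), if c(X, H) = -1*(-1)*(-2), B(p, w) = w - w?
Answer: 827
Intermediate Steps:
B(p, w) = 0
c(X, H) = -2 (c(X, H) = 1*(-2) = -2)
N(d) = 2*d*(-2 + d) (N(d) = (d + d)*(d - 2) = (2*d)*(-2 + d) = 2*d*(-2 + d))
o(v(-8), 29) + N(-19) = 29 + 2*(-19)*(-2 - 19) = 29 + 2*(-19)*(-21) = 29 + 798 = 827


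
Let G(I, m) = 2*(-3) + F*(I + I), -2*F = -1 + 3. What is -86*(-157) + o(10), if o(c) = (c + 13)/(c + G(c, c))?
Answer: 216009/16 ≈ 13501.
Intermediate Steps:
F = -1 (F = -(-1 + 3)/2 = -1/2*2 = -1)
G(I, m) = -6 - 2*I (G(I, m) = 2*(-3) - (I + I) = -6 - 2*I)
o(c) = (13 + c)/(-6 - c) (o(c) = (c + 13)/(c + (-6 - 2*c)) = (13 + c)/(-6 - c))
-86*(-157) + o(10) = -86*(-157) + (-13 - 1*10)/(6 + 10) = 13502 + (-13 - 10)/16 = 13502 + (1/16)*(-23) = 13502 - 23/16 = 216009/16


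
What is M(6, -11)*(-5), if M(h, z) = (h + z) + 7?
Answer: -10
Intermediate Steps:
M(h, z) = 7 + h + z
M(6, -11)*(-5) = (7 + 6 - 11)*(-5) = 2*(-5) = -10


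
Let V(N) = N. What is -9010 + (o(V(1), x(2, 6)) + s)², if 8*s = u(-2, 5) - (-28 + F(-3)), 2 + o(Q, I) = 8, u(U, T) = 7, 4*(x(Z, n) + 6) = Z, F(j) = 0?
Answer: -569751/64 ≈ -8902.4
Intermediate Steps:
x(Z, n) = -6 + Z/4
o(Q, I) = 6 (o(Q, I) = -2 + 8 = 6)
s = 35/8 (s = (7 - (-28 + 0))/8 = (7 - 1*(-28))/8 = (7 + 28)/8 = (⅛)*35 = 35/8 ≈ 4.3750)
-9010 + (o(V(1), x(2, 6)) + s)² = -9010 + (6 + 35/8)² = -9010 + (83/8)² = -9010 + 6889/64 = -569751/64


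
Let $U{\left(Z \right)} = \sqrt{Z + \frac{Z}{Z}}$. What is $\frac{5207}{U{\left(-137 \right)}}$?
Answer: $- \frac{5207 i \sqrt{34}}{68} \approx - 446.5 i$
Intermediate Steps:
$U{\left(Z \right)} = \sqrt{1 + Z}$ ($U{\left(Z \right)} = \sqrt{Z + 1} = \sqrt{1 + Z}$)
$\frac{5207}{U{\left(-137 \right)}} = \frac{5207}{\sqrt{1 - 137}} = \frac{5207}{\sqrt{-136}} = \frac{5207}{2 i \sqrt{34}} = 5207 \left(- \frac{i \sqrt{34}}{68}\right) = - \frac{5207 i \sqrt{34}}{68}$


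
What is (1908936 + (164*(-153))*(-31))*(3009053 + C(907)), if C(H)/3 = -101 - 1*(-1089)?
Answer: 8092651131396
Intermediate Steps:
C(H) = 2964 (C(H) = 3*(-101 - 1*(-1089)) = 3*(-101 + 1089) = 3*988 = 2964)
(1908936 + (164*(-153))*(-31))*(3009053 + C(907)) = (1908936 + (164*(-153))*(-31))*(3009053 + 2964) = (1908936 - 25092*(-31))*3012017 = (1908936 + 777852)*3012017 = 2686788*3012017 = 8092651131396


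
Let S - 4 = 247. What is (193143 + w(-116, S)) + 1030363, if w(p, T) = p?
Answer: 1223390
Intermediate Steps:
S = 251 (S = 4 + 247 = 251)
(193143 + w(-116, S)) + 1030363 = (193143 - 116) + 1030363 = 193027 + 1030363 = 1223390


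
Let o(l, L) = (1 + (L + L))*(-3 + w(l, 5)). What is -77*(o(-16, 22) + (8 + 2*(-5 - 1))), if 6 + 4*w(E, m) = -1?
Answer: 67067/4 ≈ 16767.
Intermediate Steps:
w(E, m) = -7/4 (w(E, m) = -3/2 + (¼)*(-1) = -3/2 - ¼ = -7/4)
o(l, L) = -19/4 - 19*L/2 (o(l, L) = (1 + (L + L))*(-3 - 7/4) = (1 + 2*L)*(-19/4) = -19/4 - 19*L/2)
-77*(o(-16, 22) + (8 + 2*(-5 - 1))) = -77*((-19/4 - 19/2*22) + (8 + 2*(-5 - 1))) = -77*((-19/4 - 209) + (8 + 2*(-6))) = -77*(-855/4 + (8 - 12)) = -77*(-855/4 - 4) = -77*(-871/4) = 67067/4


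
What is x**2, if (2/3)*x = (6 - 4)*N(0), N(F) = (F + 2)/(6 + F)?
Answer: 1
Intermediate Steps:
N(F) = (2 + F)/(6 + F)
x = 1 (x = 3*((6 - 4)*((2 + 0)/(6 + 0)))/2 = 3*(2*(2/6))/2 = 3*(2*((1/6)*2))/2 = 3*(2*(1/3))/2 = (3/2)*(2/3) = 1)
x**2 = 1**2 = 1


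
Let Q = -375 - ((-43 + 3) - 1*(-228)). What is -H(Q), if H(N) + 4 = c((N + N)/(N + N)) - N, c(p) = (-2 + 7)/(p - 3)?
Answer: -1113/2 ≈ -556.50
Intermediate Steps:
Q = -563 (Q = -375 - (-40 + 228) = -375 - 1*188 = -375 - 188 = -563)
c(p) = 5/(-3 + p)
H(N) = -13/2 - N (H(N) = -4 + (5/(-3 + (N + N)/(N + N)) - N) = -4 + (5/(-3 + (2*N)/((2*N))) - N) = -4 + (5/(-3 + (2*N)*(1/(2*N))) - N) = -4 + (5/(-3 + 1) - N) = -4 + (5/(-2) - N) = -4 + (5*(-1/2) - N) = -4 + (-5/2 - N) = -13/2 - N)
-H(Q) = -(-13/2 - 1*(-563)) = -(-13/2 + 563) = -1*1113/2 = -1113/2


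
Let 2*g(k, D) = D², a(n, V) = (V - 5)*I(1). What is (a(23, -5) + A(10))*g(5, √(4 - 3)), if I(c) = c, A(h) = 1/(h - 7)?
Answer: -29/6 ≈ -4.8333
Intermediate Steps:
A(h) = 1/(-7 + h)
a(n, V) = -5 + V (a(n, V) = (V - 5)*1 = (-5 + V)*1 = -5 + V)
g(k, D) = D²/2
(a(23, -5) + A(10))*g(5, √(4 - 3)) = ((-5 - 5) + 1/(-7 + 10))*((√(4 - 3))²/2) = (-10 + 1/3)*((√1)²/2) = (-10 + ⅓)*((½)*1²) = -29/6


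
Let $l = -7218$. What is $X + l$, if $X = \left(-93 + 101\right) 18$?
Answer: $-7074$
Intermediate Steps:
$X = 144$ ($X = 8 \cdot 18 = 144$)
$X + l = 144 - 7218 = -7074$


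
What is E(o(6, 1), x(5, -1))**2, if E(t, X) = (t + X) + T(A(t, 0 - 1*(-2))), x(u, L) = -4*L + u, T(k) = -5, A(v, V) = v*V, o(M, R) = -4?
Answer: 0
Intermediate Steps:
A(v, V) = V*v
x(u, L) = u - 4*L
E(t, X) = -5 + X + t (E(t, X) = (t + X) - 5 = (X + t) - 5 = -5 + X + t)
E(o(6, 1), x(5, -1))**2 = (-5 + (5 - 4*(-1)) - 4)**2 = (-5 + (5 + 4) - 4)**2 = (-5 + 9 - 4)**2 = 0**2 = 0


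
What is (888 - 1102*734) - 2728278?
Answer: -3536258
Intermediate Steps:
(888 - 1102*734) - 2728278 = (888 - 808868) - 2728278 = -807980 - 2728278 = -3536258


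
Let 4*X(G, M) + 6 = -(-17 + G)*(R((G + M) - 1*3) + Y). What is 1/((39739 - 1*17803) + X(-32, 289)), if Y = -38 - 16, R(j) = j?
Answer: 2/48769 ≈ 4.1010e-5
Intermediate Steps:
Y = -54
X(G, M) = -3/2 - (-17 + G)*(-57 + G + M)/4 (X(G, M) = -3/2 + (-(-17 + G)*(((G + M) - 1*3) - 54))/4 = -3/2 + (-(-17 + G)*(((G + M) - 3) - 54))/4 = -3/2 + (-(-17 + G)*((-3 + G + M) - 54))/4 = -3/2 + (-(-17 + G)*(-57 + G + M))/4 = -3/2 - (-17 + G)*(-57 + G + M)/4)
1/((39739 - 1*17803) + X(-32, 289)) = 1/((39739 - 1*17803) + (-975/4 + (17/4)*289 + (71/4)*(-32) - 1/4*(-32)*(-3 - 32 + 289))) = 1/((39739 - 17803) + (-975/4 + 4913/4 - 568 - 1/4*(-32)*254)) = 1/(21936 + (-975/4 + 4913/4 - 568 + 2032)) = 1/(21936 + 4897/2) = 1/(48769/2) = 2/48769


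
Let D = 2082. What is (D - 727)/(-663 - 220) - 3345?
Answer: -2954990/883 ≈ -3346.5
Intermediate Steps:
(D - 727)/(-663 - 220) - 3345 = (2082 - 727)/(-663 - 220) - 3345 = 1355/(-883) - 3345 = 1355*(-1/883) - 3345 = -1355/883 - 3345 = -2954990/883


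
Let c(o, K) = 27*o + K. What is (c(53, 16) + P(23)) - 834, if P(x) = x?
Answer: 636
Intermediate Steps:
c(o, K) = K + 27*o
(c(53, 16) + P(23)) - 834 = ((16 + 27*53) + 23) - 834 = ((16 + 1431) + 23) - 834 = (1447 + 23) - 834 = 1470 - 834 = 636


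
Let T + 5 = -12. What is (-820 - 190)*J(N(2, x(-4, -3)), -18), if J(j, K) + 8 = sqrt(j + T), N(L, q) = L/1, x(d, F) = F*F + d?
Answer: 8080 - 1010*I*sqrt(15) ≈ 8080.0 - 3911.7*I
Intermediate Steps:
T = -17 (T = -5 - 12 = -17)
x(d, F) = d + F**2 (x(d, F) = F**2 + d = d + F**2)
N(L, q) = L (N(L, q) = L*1 = L)
J(j, K) = -8 + sqrt(-17 + j) (J(j, K) = -8 + sqrt(j - 17) = -8 + sqrt(-17 + j))
(-820 - 190)*J(N(2, x(-4, -3)), -18) = (-820 - 190)*(-8 + sqrt(-17 + 2)) = -1010*(-8 + sqrt(-15)) = -1010*(-8 + I*sqrt(15)) = 8080 - 1010*I*sqrt(15)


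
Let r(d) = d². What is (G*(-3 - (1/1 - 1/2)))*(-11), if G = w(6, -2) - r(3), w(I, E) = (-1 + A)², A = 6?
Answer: 616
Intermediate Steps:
w(I, E) = 25 (w(I, E) = (-1 + 6)² = 5² = 25)
G = 16 (G = 25 - 1*3² = 25 - 1*9 = 25 - 9 = 16)
(G*(-3 - (1/1 - 1/2)))*(-11) = (16*(-3 - (1/1 - 1/2)))*(-11) = (16*(-3 - (1*1 - 1*½)))*(-11) = (16*(-3 - (1 - ½)))*(-11) = (16*(-3 - 1*½))*(-11) = (16*(-3 - ½))*(-11) = (16*(-7/2))*(-11) = -56*(-11) = 616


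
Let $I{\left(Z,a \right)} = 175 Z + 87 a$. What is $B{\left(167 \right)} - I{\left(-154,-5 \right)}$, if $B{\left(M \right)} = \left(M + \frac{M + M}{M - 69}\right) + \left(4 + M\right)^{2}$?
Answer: $\frac{2783024}{49} \approx 56796.0$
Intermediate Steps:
$B{\left(M \right)} = M + \left(4 + M\right)^{2} + \frac{2 M}{-69 + M}$ ($B{\left(M \right)} = \left(M + \frac{2 M}{-69 + M}\right) + \left(4 + M\right)^{2} = M + \left(4 + M\right)^{2} + \frac{2 M}{-69 + M}$)
$I{\left(Z,a \right)} = 87 a + 175 Z$
$B{\left(167 \right)} - I{\left(-154,-5 \right)} = \frac{-1104 + 167^{3} - 100701 - 60 \cdot 167^{2}}{-69 + 167} - \left(87 \left(-5\right) + 175 \left(-154\right)\right) = \frac{-1104 + 4657463 - 100701 - 1673340}{98} - \left(-435 - 26950\right) = \frac{-1104 + 4657463 - 100701 - 1673340}{98} - -27385 = \frac{1}{98} \cdot 2882318 + 27385 = \frac{1441159}{49} + 27385 = \frac{2783024}{49}$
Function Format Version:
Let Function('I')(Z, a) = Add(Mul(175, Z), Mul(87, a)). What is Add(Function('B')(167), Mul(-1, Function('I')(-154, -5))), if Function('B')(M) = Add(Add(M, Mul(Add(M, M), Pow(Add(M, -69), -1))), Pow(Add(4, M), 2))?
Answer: Rational(2783024, 49) ≈ 56796.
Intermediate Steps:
Function('B')(M) = Add(M, Pow(Add(4, M), 2), Mul(2, M, Pow(Add(-69, M), -1))) (Function('B')(M) = Add(Add(M, Mul(Mul(2, M), Pow(Add(-69, M), -1))), Pow(Add(4, M), 2)) = Add(Add(M, Mul(2, M, Pow(Add(-69, M), -1))), Pow(Add(4, M), 2)) = Add(M, Pow(Add(4, M), 2), Mul(2, M, Pow(Add(-69, M), -1))))
Function('I')(Z, a) = Add(Mul(87, a), Mul(175, Z))
Add(Function('B')(167), Mul(-1, Function('I')(-154, -5))) = Add(Mul(Pow(Add(-69, 167), -1), Add(-1104, Pow(167, 3), Mul(-603, 167), Mul(-60, Pow(167, 2)))), Mul(-1, Add(Mul(87, -5), Mul(175, -154)))) = Add(Mul(Pow(98, -1), Add(-1104, 4657463, -100701, Mul(-60, 27889))), Mul(-1, Add(-435, -26950))) = Add(Mul(Rational(1, 98), Add(-1104, 4657463, -100701, -1673340)), Mul(-1, -27385)) = Add(Mul(Rational(1, 98), 2882318), 27385) = Add(Rational(1441159, 49), 27385) = Rational(2783024, 49)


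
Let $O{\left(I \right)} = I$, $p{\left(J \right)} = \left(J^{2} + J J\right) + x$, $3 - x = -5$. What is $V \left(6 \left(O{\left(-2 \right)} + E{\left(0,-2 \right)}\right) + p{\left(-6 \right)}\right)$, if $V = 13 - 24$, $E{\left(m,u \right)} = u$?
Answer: $-616$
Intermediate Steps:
$x = 8$ ($x = 3 - -5 = 3 + 5 = 8$)
$p{\left(J \right)} = 8 + 2 J^{2}$ ($p{\left(J \right)} = \left(J^{2} + J J\right) + 8 = \left(J^{2} + J^{2}\right) + 8 = 2 J^{2} + 8 = 8 + 2 J^{2}$)
$V = -11$
$V \left(6 \left(O{\left(-2 \right)} + E{\left(0,-2 \right)}\right) + p{\left(-6 \right)}\right) = - 11 \left(6 \left(-2 - 2\right) + \left(8 + 2 \left(-6\right)^{2}\right)\right) = - 11 \left(6 \left(-4\right) + \left(8 + 2 \cdot 36\right)\right) = - 11 \left(-24 + \left(8 + 72\right)\right) = - 11 \left(-24 + 80\right) = \left(-11\right) 56 = -616$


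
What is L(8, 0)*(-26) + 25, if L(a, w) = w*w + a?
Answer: -183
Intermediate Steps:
L(a, w) = a + w² (L(a, w) = w² + a = a + w²)
L(8, 0)*(-26) + 25 = (8 + 0²)*(-26) + 25 = (8 + 0)*(-26) + 25 = 8*(-26) + 25 = -208 + 25 = -183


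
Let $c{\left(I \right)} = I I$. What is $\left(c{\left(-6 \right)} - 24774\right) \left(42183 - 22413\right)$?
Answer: $-489070260$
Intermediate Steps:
$c{\left(I \right)} = I^{2}$
$\left(c{\left(-6 \right)} - 24774\right) \left(42183 - 22413\right) = \left(\left(-6\right)^{2} - 24774\right) \left(42183 - 22413\right) = \left(36 - 24774\right) 19770 = \left(-24738\right) 19770 = -489070260$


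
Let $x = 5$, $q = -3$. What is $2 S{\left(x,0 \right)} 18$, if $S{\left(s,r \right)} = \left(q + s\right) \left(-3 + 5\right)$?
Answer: $144$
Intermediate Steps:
$S{\left(s,r \right)} = -6 + 2 s$ ($S{\left(s,r \right)} = \left(-3 + s\right) \left(-3 + 5\right) = \left(-3 + s\right) 2 = -6 + 2 s$)
$2 S{\left(x,0 \right)} 18 = 2 \left(-6 + 2 \cdot 5\right) 18 = 2 \left(-6 + 10\right) 18 = 2 \cdot 4 \cdot 18 = 8 \cdot 18 = 144$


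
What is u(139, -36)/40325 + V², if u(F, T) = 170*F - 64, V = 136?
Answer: 745874766/40325 ≈ 18497.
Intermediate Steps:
u(F, T) = -64 + 170*F
u(139, -36)/40325 + V² = (-64 + 170*139)/40325 + 136² = (-64 + 23630)*(1/40325) + 18496 = 23566*(1/40325) + 18496 = 23566/40325 + 18496 = 745874766/40325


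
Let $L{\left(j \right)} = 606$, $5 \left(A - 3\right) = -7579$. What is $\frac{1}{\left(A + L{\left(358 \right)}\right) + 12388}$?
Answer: $\frac{5}{57406} \approx 8.7099 \cdot 10^{-5}$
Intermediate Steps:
$A = - \frac{7564}{5}$ ($A = 3 + \frac{1}{5} \left(-7579\right) = 3 - \frac{7579}{5} = - \frac{7564}{5} \approx -1512.8$)
$\frac{1}{\left(A + L{\left(358 \right)}\right) + 12388} = \frac{1}{\left(- \frac{7564}{5} + 606\right) + 12388} = \frac{1}{- \frac{4534}{5} + 12388} = \frac{1}{\frac{57406}{5}} = \frac{5}{57406}$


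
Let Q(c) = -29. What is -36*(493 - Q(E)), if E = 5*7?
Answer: -18792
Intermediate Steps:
E = 35
-36*(493 - Q(E)) = -36*(493 - 1*(-29)) = -36*(493 + 29) = -36*522 = -18792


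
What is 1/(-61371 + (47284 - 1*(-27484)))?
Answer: 1/13397 ≈ 7.4644e-5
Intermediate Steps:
1/(-61371 + (47284 - 1*(-27484))) = 1/(-61371 + (47284 + 27484)) = 1/(-61371 + 74768) = 1/13397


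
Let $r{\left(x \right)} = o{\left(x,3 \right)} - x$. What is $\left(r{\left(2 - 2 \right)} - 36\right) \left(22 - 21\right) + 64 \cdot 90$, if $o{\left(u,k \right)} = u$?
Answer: $5724$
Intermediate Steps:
$r{\left(x \right)} = 0$ ($r{\left(x \right)} = x - x = 0$)
$\left(r{\left(2 - 2 \right)} - 36\right) \left(22 - 21\right) + 64 \cdot 90 = \left(0 - 36\right) \left(22 - 21\right) + 64 \cdot 90 = \left(-36\right) 1 + 5760 = -36 + 5760 = 5724$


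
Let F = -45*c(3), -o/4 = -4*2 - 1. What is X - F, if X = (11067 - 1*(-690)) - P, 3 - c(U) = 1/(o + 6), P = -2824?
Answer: 206009/14 ≈ 14715.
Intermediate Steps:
o = 36 (o = -4*(-4*2 - 1) = -4*(-8 - 1) = -4*(-9) = 36)
c(U) = 125/42 (c(U) = 3 - 1/(36 + 6) = 3 - 1/42 = 125/42)
X = 14581 (X = (11067 - 1*(-690)) - 1*(-2824) = (11067 + 690) + 2824 = 11757 + 2824 = 14581)
F = -1875/14 (F = -45*125/42 = -1875/14 ≈ -133.93)
X - F = 14581 - 1*(-1875/14) = 14581 + 1875/14 = 206009/14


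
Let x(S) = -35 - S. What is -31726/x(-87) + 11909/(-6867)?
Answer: -109240855/178542 ≈ -611.85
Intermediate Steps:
-31726/x(-87) + 11909/(-6867) = -31726/(-35 - 1*(-87)) + 11909/(-6867) = -31726/(-35 + 87) + 11909*(-1/6867) = -31726/52 - 11909/6867 = -31726*1/52 - 11909/6867 = -15863/26 - 11909/6867 = -109240855/178542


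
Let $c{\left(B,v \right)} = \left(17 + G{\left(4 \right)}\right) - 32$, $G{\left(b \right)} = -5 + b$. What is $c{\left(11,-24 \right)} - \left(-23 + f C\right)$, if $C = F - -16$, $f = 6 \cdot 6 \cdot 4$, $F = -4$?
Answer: $-1721$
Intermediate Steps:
$c{\left(B,v \right)} = -16$ ($c{\left(B,v \right)} = \left(17 + \left(-5 + 4\right)\right) - 32 = \left(17 - 1\right) - 32 = 16 - 32 = -16$)
$f = 144$ ($f = 36 \cdot 4 = 144$)
$C = 12$ ($C = -4 - -16 = -4 + 16 = 12$)
$c{\left(11,-24 \right)} - \left(-23 + f C\right) = -16 - \left(-23 + 144 \cdot 12\right) = -16 - \left(-23 + 1728\right) = -16 - 1705 = -1721$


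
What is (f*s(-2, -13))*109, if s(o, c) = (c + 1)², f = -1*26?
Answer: -408096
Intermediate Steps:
f = -26
s(o, c) = (1 + c)²
(f*s(-2, -13))*109 = -26*(1 - 13)²*109 = -26*(-12)²*109 = -26*144*109 = -3744*109 = -408096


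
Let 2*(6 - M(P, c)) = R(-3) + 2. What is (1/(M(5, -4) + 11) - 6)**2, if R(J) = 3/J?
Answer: 38416/1089 ≈ 35.276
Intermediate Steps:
M(P, c) = 11/2 (M(P, c) = 6 - (3/(-3) + 2)/2 = 6 - (3*(-1/3) + 2)/2 = 6 - (-1 + 2)/2 = 6 - 1/2*1 = 6 - 1/2 = 11/2)
(1/(M(5, -4) + 11) - 6)**2 = (1/(11/2 + 11) - 6)**2 = (1/(33/2) - 6)**2 = (2/33 - 6)**2 = (-196/33)**2 = 38416/1089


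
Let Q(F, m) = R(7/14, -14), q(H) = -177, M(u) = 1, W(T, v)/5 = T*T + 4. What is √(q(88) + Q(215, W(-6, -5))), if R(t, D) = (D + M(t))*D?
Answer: √5 ≈ 2.2361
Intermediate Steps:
W(T, v) = 20 + 5*T² (W(T, v) = 5*(T*T + 4) = 5*(T² + 4) = 5*(4 + T²) = 20 + 5*T²)
R(t, D) = D*(1 + D) (R(t, D) = (D + 1)*D = (1 + D)*D = D*(1 + D))
Q(F, m) = 182 (Q(F, m) = -14*(1 - 14) = -14*(-13) = 182)
√(q(88) + Q(215, W(-6, -5))) = √(-177 + 182) = √5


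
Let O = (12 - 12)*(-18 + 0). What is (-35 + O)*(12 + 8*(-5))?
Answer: 980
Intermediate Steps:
O = 0 (O = 0*(-18) = 0)
(-35 + O)*(12 + 8*(-5)) = (-35 + 0)*(12 + 8*(-5)) = -35*(12 - 40) = -35*(-28) = 980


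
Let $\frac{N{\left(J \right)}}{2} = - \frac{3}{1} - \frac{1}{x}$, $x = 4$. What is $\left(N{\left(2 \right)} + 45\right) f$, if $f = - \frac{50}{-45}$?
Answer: $\frac{385}{9} \approx 42.778$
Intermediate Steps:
$N{\left(J \right)} = - \frac{13}{2}$ ($N{\left(J \right)} = 2 \left(- \frac{3}{1} - \frac{1}{4}\right) = 2 \left(\left(-3\right) 1 - \frac{1}{4}\right) = 2 \left(-3 - \frac{1}{4}\right) = 2 \left(- \frac{13}{4}\right) = - \frac{13}{2}$)
$f = \frac{10}{9}$ ($f = \left(-50\right) \left(- \frac{1}{45}\right) = \frac{10}{9} \approx 1.1111$)
$\left(N{\left(2 \right)} + 45\right) f = \left(- \frac{13}{2} + 45\right) \frac{10}{9} = \frac{77}{2} \cdot \frac{10}{9} = \frac{385}{9}$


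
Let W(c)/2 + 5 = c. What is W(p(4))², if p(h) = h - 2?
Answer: 36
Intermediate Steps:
p(h) = -2 + h
W(c) = -10 + 2*c
W(p(4))² = (-10 + 2*(-2 + 4))² = (-10 + 2*2)² = (-10 + 4)² = (-6)² = 36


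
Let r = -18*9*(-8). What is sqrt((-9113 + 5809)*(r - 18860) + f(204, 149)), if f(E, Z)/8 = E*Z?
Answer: 8*sqrt(910541) ≈ 7633.8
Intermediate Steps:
r = 1296 (r = -162*(-8) = 1296)
f(E, Z) = 8*E*Z (f(E, Z) = 8*(E*Z) = 8*E*Z)
sqrt((-9113 + 5809)*(r - 18860) + f(204, 149)) = sqrt((-9113 + 5809)*(1296 - 18860) + 8*204*149) = sqrt(-3304*(-17564) + 243168) = sqrt(58031456 + 243168) = sqrt(58274624) = 8*sqrt(910541)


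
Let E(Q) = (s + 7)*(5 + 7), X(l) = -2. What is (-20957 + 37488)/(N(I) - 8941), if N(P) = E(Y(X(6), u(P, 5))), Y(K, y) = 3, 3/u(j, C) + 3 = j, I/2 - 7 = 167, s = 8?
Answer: -16531/8761 ≈ -1.8869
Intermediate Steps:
I = 348 (I = 14 + 2*167 = 14 + 334 = 348)
u(j, C) = 3/(-3 + j)
E(Q) = 180 (E(Q) = (8 + 7)*(5 + 7) = 15*12 = 180)
N(P) = 180
(-20957 + 37488)/(N(I) - 8941) = (-20957 + 37488)/(180 - 8941) = 16531/(-8761) = 16531*(-1/8761) = -16531/8761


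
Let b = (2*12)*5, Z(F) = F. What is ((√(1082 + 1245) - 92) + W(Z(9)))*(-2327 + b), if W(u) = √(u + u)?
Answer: 203044 - 6621*√2 - 2207*√2327 ≈ 87217.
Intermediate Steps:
b = 120 (b = 24*5 = 120)
W(u) = √2*√u (W(u) = √(2*u) = √2*√u)
((√(1082 + 1245) - 92) + W(Z(9)))*(-2327 + b) = ((√(1082 + 1245) - 92) + √2*√9)*(-2327 + 120) = ((√2327 - 92) + √2*3)*(-2207) = ((-92 + √2327) + 3*√2)*(-2207) = (-92 + √2327 + 3*√2)*(-2207) = 203044 - 6621*√2 - 2207*√2327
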